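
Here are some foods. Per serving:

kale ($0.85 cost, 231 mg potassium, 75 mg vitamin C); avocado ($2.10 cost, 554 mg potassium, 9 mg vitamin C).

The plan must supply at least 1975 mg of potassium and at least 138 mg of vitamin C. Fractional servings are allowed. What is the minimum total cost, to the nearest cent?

A basic optimal solution has at most two foods positive. Try each food alone and each pair with both targets met exactly.
kale only: max(1975/231, 138/75) = 8.55 servings → $7.27.
avocado only: max(1975/554, 138/9) = 15.33 servings → $32.20.
kale + avocado with both tight: 1.487 servings and 2.945 servings → $7.45.
So the least-cost plan costs $7.27.

$7.27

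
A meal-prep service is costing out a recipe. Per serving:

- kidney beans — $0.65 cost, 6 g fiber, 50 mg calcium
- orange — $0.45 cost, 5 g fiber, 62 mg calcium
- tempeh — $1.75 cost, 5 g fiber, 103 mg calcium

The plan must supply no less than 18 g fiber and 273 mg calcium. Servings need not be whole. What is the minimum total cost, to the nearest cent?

The cheapest plan sits at a corner of the feasible region — with two constraints it uses at most two foods.
kidney beans only: max(18/6, 273/50) = 5.46 servings → $3.55.
orange only: max(18/5, 273/62) = 4.403 servings → $1.98.
tempeh only: max(18/5, 273/103) = 3.6 servings → $6.30.
kidney beans + orange with both targets exact would need a negative amount; discard.
kidney beans + tempeh with both tight: 1.329 servings and 2.005 servings → $4.37.
orange + tempeh with both tight: 2.385 servings and 1.215 servings → $3.20.
Cheapest feasible corner: $1.98.

$1.98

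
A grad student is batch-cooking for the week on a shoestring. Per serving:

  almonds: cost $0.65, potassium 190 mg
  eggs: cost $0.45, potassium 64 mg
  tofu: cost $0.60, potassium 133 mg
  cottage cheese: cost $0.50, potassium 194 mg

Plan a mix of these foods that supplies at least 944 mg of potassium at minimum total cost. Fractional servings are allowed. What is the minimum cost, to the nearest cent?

Cost per mg of potassium: cottage cheese $0.0026, almonds $0.0034, tofu $0.0045, eggs $0.0070.
With no serving limits, use only cottage cheese: 944 mg / 194 mg = 4.866 servings × $0.50 = $2.43.

$2.43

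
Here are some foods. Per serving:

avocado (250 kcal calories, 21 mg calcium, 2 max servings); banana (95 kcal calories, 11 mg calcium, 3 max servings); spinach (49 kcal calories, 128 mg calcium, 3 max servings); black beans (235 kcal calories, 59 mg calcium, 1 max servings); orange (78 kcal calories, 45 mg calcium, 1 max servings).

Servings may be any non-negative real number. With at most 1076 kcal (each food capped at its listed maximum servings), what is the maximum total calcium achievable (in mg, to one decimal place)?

Calcium per kcal: spinach 2.612, orange 0.5769, black beans 0.2511, banana 0.1158, avocado 0.084.
Take 3 servings of spinach: uses 147 kcal, +384.0 mg calcium (running total 384.0 mg).
Take 1 serving of orange: uses 78 kcal, +45.0 mg calcium (running total 429.0 mg).
Take 1 serving of black beans: uses 235 kcal, +59.0 mg calcium (running total 488.0 mg).
Take 3 servings of banana: uses 285 kcal, +33.0 mg calcium (running total 521.0 mg).
Take 1.324 servings of avocado: uses 331 kcal, +27.8 mg calcium (running total 548.8 mg).
Greedy by best ratio exhausts the calories allowance optimally: 548.8 mg.

548.8 mg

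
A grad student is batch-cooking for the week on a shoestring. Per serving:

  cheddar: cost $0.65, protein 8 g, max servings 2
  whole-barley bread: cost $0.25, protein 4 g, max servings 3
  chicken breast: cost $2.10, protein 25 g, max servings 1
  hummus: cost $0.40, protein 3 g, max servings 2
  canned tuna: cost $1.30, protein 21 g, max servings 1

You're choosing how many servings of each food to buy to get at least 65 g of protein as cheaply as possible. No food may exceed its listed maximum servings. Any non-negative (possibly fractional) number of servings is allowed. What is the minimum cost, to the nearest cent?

Cost per g of protein: canned tuna $0.0619, whole-barley bread $0.0625, cheddar $0.0813, chicken breast $0.0840, hummus $0.1333.
Take 1 serving of canned tuna: +21.0 g protein for $1.30 (total $1.30, still need 44.0 g).
Take 3 servings of whole-barley bread: +12.0 g protein for $0.75 (total $2.05, still need 32.0 g).
Take 2 servings of cheddar: +16.0 g protein for $1.30 (total $3.35, still need 16.0 g).
Take 0.64 servings of chicken breast: +16.0 g protein for $1.34 (total $4.69, still need 0.0 g).
Filling from the cheapest source first is optimal under one linear minimum: $4.69.

$4.69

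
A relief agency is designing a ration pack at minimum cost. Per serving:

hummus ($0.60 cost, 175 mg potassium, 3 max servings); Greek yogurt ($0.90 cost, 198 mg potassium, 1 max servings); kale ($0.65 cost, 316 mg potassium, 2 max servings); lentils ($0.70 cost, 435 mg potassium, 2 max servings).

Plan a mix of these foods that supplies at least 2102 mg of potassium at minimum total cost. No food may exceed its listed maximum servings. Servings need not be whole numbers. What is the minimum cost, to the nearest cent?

Cost per mg of potassium: lentils $0.0016, kale $0.0021, hummus $0.0034, Greek yogurt $0.0045.
Take 2 servings of lentils: +870.0 mg potassium for $1.40 (total $1.40, still need 1232.0 mg).
Take 2 servings of kale: +632.0 mg potassium for $1.30 (total $2.70, still need 600.0 mg).
Take 3 servings of hummus: +525.0 mg potassium for $1.80 (total $4.50, still need 75.0 mg).
Take 0.3788 servings of Greek yogurt: +75.0 mg potassium for $0.34 (total $4.84, still need 0.0 mg).
Filling from the cheapest source first is optimal under one linear minimum: $4.84.

$4.84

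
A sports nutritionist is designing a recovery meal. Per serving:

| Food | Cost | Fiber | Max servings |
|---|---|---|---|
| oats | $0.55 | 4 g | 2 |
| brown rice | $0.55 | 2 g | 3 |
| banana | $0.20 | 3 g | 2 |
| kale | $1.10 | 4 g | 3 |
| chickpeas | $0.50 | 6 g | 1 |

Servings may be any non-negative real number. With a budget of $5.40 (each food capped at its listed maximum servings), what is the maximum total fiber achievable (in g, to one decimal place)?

Fiber per dollar: banana 15, chickpeas 12, oats 7.273, brown rice 3.636, kale 3.636.
Take 2 servings of banana: spends $0.40, +6.0 g fiber (running total 6.0 g).
Take 1 serving of chickpeas: spends $0.50, +6.0 g fiber (running total 12.0 g).
Take 2 servings of oats: spends $1.10, +8.0 g fiber (running total 20.0 g).
Take 3 servings of brown rice: spends $1.65, +6.0 g fiber (running total 26.0 g).
Take 1.591 servings of kale: spends $1.75, +6.4 g fiber (running total 32.4 g).
Filling greedily by fiber-per-dollar is optimal for one linear limit, giving 32.4 g.

32.4 g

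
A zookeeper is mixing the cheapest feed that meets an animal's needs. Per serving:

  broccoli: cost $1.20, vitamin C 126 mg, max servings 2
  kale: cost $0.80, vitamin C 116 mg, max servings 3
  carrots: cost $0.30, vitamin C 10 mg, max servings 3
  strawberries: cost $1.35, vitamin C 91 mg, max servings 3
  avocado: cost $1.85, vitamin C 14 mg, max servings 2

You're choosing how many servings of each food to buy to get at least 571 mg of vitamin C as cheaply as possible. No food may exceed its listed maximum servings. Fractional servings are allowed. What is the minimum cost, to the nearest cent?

$4.52

Cost per mg of vitamin C: kale $0.0069, broccoli $0.0095, strawberries $0.0148, carrots $0.0300, avocado $0.1321.
Take 3 servings of kale: +348.0 mg vitamin C for $2.40 (total $2.40, still need 223.0 mg).
Take 1.77 servings of broccoli: +223.0 mg vitamin C for $2.12 (total $4.52, still need 0.0 mg).
Filling from the cheapest source first is optimal under one linear minimum: $4.52.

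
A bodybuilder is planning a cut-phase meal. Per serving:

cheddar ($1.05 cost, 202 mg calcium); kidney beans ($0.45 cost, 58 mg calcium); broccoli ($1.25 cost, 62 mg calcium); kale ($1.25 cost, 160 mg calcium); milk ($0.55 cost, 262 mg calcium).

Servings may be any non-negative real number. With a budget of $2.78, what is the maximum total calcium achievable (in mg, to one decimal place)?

Calcium per dollar: milk 476.4, cheddar 192.4, kidney beans 128.9, kale 128, broccoli 49.6.
With no serving limits, spend the whole cost allowance on milk: $2.78 / $0.55 × 262 mg = 1324.3 mg.

1324.3 mg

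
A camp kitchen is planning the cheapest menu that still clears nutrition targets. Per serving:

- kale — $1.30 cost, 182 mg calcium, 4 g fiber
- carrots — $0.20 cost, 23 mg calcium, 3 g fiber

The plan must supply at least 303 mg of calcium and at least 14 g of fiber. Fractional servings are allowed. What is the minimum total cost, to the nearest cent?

$2.27

The cheapest plan sits at a corner of the feasible region — with two constraints it uses at most two foods.
kale only: max(303/182, 14/4) = 3.5 servings → $4.55.
carrots only: max(303/23, 14/3) = 13.17 servings → $2.63.
kale + carrots with both tight: 1.293 servings and 2.943 servings → $2.27.
So the least-cost plan costs $2.27.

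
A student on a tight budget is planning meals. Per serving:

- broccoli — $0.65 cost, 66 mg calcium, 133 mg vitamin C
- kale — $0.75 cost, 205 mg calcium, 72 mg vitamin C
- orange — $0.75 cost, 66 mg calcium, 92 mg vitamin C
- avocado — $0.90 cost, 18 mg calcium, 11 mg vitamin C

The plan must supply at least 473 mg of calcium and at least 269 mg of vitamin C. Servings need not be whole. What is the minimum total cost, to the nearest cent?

$2.11

Compare the cost at each extreme point of the feasible region.
broccoli only: max(473/66, 269/133) = 7.167 servings → $4.66.
kale only: max(473/205, 269/72) = 3.736 servings → $2.80.
orange only: max(473/66, 269/92) = 7.167 servings → $5.38.
avocado only: max(473/18, 269/11) = 26.28 servings → $23.65.
broccoli + kale with both tight: 0.9367 servings and 2.006 servings → $2.11.
broccoli + orange with both targets exact would need a negative amount; discard.
broccoli + avocado: intersection lies outside the first quadrant.
kale + orange with both tight: 1.826 servings and 1.495 servings → $2.49.
kale + avocado with both tight: 0.3764 servings and 21.99 servings → $20.07.
orange + avocado: the both-tight solution has a negative serving — not a feasible corner.
Cheapest feasible corner: $2.11.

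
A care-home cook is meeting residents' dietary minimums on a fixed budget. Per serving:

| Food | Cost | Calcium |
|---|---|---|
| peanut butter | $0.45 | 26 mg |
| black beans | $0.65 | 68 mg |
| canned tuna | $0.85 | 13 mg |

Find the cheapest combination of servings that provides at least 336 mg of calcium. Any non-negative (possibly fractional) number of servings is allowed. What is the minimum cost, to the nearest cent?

Cost per mg of calcium: black beans $0.0096, peanut butter $0.0173, canned tuna $0.0654.
With no serving limits, use only black beans: 336 mg / 68 mg = 4.941 servings × $0.65 = $3.21.

$3.21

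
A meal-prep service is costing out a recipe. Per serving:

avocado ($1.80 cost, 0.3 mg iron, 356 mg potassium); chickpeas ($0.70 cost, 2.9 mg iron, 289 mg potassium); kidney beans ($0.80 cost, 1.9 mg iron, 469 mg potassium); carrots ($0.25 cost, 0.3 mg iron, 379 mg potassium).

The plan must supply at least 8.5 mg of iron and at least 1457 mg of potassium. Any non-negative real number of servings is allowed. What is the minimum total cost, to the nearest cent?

$2.36

Minimising a linear cost over {iron ≥ 8.5, potassium ≥ 1457, servings ≥ 0} — the optimum is at a vertex, using one or two foods.
avocado only: max(8.5/0.3, 1457/356) = 28.33 servings → $51.00.
chickpeas only: max(8.5/2.9, 1457/289) = 5.042 servings → $3.53.
kidney beans only: max(8.5/1.9, 1457/469) = 4.474 servings → $3.58.
carrots only: max(8.5/0.3, 1457/379) = 28.33 servings → $7.08.
avocado + chickpeas with both tight: 1.87 servings and 2.738 servings → $5.28.
avocado + kidney beans: the both-tight solution has a negative serving — not a feasible corner.
avocado + carrots: the both-tight solution has a negative serving — not a feasible corner.
chickpeas + kidney beans with both tight: 1.502 servings and 2.181 servings → $2.80.
chickpeas + carrots with both tight: 2.75 servings and 1.747 servings → $2.36.
kidney beans + carrots: intersection lies outside the first quadrant.
The minimum over all feasible corners is $2.36.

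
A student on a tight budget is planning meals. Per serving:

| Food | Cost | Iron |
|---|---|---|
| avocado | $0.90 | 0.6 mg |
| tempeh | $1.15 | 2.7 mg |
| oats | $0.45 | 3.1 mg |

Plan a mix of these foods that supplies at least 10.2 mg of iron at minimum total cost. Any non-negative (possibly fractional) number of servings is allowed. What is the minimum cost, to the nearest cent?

Cost per mg of iron: oats $0.1452, tempeh $0.4259, avocado $1.5000.
With no serving limits, use only oats: 10.2 mg / 3.1 mg = 3.29 servings × $0.45 = $1.48.

$1.48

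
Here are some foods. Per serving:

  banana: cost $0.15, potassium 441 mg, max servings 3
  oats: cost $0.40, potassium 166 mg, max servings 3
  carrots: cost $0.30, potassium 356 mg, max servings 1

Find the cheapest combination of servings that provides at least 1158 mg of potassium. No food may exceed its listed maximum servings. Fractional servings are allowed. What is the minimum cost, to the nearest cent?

$0.39

Cost per mg of potassium: banana $0.0003, carrots $0.0008, oats $0.0024.
Take 2.626 servings of banana: +1158.0 mg potassium for $0.39 (total $0.39, still need 0.0 mg).
Greedy by cheapest-per-mg is optimal for a single linear constraint, so the minimum cost is $0.39.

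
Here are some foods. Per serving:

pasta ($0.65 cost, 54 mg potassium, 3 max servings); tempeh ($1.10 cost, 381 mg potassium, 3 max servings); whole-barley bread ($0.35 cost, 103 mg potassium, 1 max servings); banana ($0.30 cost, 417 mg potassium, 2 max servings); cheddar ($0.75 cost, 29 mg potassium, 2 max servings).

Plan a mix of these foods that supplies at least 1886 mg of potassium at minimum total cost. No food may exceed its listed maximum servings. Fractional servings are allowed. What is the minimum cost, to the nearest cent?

$3.64

Cost per mg of potassium: banana $0.0007, tempeh $0.0029, whole-barley bread $0.0034, pasta $0.0120, cheddar $0.0259.
Take 2 servings of banana: +834.0 mg potassium for $0.60 (total $0.60, still need 1052.0 mg).
Take 2.761 servings of tempeh: +1052.0 mg potassium for $3.04 (total $3.64, still need 0.0 mg).
Greedy by cheapest-per-mg is optimal for a single linear constraint, so the minimum cost is $3.64.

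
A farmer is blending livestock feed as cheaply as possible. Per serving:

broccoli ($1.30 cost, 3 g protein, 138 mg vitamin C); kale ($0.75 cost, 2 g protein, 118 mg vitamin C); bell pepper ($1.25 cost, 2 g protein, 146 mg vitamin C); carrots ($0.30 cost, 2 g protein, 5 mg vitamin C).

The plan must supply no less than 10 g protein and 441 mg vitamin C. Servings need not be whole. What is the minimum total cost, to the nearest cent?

$3.16

broccoli only: max(10/3, 441/138) = 3.333 servings → $4.33.
kale only: max(10/2, 441/118) = 5 servings → $3.75.
bell pepper only: max(10/2, 441/146) = 5 servings → $6.25.
carrots only: max(10/2, 441/5) = 88.2 servings → $26.46.
broccoli + kale with both targets exact would need a negative amount; discard.
broccoli + bell pepper with both targets exact would need a negative amount; discard.
broccoli + carrots with both tight: 3.188 servings and 0.2184 servings → $4.21.
kale + bell pepper: the both-tight solution has a negative serving — not a feasible corner.
kale + carrots with both tight: 3.681 servings and 1.319 servings → $3.16.
bell pepper + carrots with both tight: 2.95 servings and 2.05 servings → $4.30.
The minimum over all feasible corners is $3.16.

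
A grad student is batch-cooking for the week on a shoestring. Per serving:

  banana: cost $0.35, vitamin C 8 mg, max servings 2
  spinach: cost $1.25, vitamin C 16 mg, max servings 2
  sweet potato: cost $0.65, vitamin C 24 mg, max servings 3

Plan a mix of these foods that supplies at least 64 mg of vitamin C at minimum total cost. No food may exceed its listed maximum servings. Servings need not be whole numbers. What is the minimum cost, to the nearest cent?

$1.73

Cost per mg of vitamin C: sweet potato $0.0271, banana $0.0437, spinach $0.0781.
Take 2.667 servings of sweet potato: +64.0 mg vitamin C for $1.73 (total $1.73, still need 0.0 mg).
Filling from the cheapest source first is optimal under one linear minimum: $1.73.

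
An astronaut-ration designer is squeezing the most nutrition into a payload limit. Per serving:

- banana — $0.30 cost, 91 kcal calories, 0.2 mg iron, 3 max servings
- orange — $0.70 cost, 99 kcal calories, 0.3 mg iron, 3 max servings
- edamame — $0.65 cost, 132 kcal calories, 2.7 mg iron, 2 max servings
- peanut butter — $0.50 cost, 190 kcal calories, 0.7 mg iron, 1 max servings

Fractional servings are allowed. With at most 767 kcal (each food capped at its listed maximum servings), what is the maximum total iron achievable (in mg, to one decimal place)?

7.0 mg

Iron per kcal: edamame 0.02045, peanut butter 0.003684, orange 0.00303, banana 0.002198.
Take 2 servings of edamame: uses 264 kcal, +5.4 mg iron (running total 5.4 mg).
Take 1 serving of peanut butter: uses 190 kcal, +0.7 mg iron (running total 6.1 mg).
Take 3 servings of orange: uses 297 kcal, +0.9 mg iron (running total 7.0 mg).
Take 0.1758 servings of banana: uses 16 kcal, +0.0 mg iron (running total 7.0 mg).
Greedy by best ratio exhausts the calories allowance optimally: 7.0 mg.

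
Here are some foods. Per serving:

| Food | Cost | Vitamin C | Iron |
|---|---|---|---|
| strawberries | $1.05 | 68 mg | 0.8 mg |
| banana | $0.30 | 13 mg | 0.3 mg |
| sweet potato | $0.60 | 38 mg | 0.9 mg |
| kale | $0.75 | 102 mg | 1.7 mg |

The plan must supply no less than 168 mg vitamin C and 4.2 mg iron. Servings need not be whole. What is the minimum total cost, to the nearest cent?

With two linear requirements the optimum uses one or two foods; enumerate the corners.
strawberries only: max(168/68, 4.2/0.8) = 5.25 servings → $5.51.
banana only: max(168/13, 4.2/0.3) = 14 servings → $4.20.
sweet potato only: max(168/38, 4.2/0.9) = 4.667 servings → $2.80.
kale only: max(168/102, 4.2/1.7) = 2.471 servings → $1.85.
strawberries + banana with both targets exact would need a negative amount; discard.
strawberries + sweet potato: intersection lies outside the first quadrant.
strawberries + kale: the both-tight solution has a negative serving — not a feasible corner.
banana + sweet potato: intersection lies outside the first quadrant.
banana + kale with both targets exact would need a negative amount; discard.
sweet potato + kale: intersection lies outside the first quadrant.
Cheapest feasible corner: $1.85.

$1.85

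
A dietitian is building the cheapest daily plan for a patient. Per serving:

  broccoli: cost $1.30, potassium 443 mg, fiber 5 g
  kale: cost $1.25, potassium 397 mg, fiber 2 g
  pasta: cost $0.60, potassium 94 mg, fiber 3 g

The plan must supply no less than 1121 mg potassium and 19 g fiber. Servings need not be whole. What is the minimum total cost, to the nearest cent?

Minimising a linear cost over {potassium ≥ 1121, fiber ≥ 19, servings ≥ 0} — the optimum is at a vertex, using one or two foods.
broccoli only: max(1121/443, 19/5) = 3.8 servings → $4.94.
kale only: max(1121/397, 19/2) = 9.5 servings → $11.88.
pasta only: max(1121/94, 19/3) = 11.93 servings → $7.16.
broccoli + kale with both targets exact would need a negative amount; discard.
broccoli + pasta with both tight: 1.836 servings and 3.274 servings → $4.35.
kale + pasta with both tight: 1.572 servings and 5.285 servings → $5.14.
The minimum over all feasible corners is $4.35.

$4.35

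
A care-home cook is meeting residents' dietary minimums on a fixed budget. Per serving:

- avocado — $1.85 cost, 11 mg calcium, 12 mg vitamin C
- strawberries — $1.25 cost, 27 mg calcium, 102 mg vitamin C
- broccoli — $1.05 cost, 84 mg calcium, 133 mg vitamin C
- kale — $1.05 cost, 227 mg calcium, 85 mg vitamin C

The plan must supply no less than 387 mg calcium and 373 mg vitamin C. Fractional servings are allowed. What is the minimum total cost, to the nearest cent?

avocado only: max(387/11, 373/12) = 35.18 servings → $65.09.
strawberries only: max(387/27, 373/102) = 14.33 servings → $17.92.
broccoli only: max(387/84, 373/133) = 4.607 servings → $4.84.
kale only: max(387/227, 373/85) = 4.388 servings → $4.61.
avocado + strawberries: the both-tight solution has a negative serving — not a feasible corner.
avocado + broccoli: intersection lies outside the first quadrant.
avocado + kale with both tight: 28.94 servings and 0.3024 servings → $53.86.
strawberries + broccoli with both targets exact would need a negative amount; discard.
strawberries + kale with both tight: 2.482 servings and 1.41 servings → $4.58.
broccoli + kale with both tight: 2.246 servings and 0.8737 servings → $3.28.
Cheapest feasible corner: $3.28.

$3.28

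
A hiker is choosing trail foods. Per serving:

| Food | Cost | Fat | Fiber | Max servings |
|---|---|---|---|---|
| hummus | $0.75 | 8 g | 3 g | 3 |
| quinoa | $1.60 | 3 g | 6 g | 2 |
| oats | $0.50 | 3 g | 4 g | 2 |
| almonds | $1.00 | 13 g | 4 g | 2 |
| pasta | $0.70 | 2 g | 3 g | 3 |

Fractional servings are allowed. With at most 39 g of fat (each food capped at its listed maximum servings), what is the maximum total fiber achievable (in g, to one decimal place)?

36.9 g

Fiber per g fat: quinoa 2, pasta 1.5, oats 1.333, hummus 0.375, almonds 0.3077.
Take 2 servings of quinoa: uses 6 g fat, +12.0 g fiber (running total 12.0 g).
Take 3 servings of pasta: uses 6 g fat, +9.0 g fiber (running total 21.0 g).
Take 2 servings of oats: uses 6 g fat, +8.0 g fiber (running total 29.0 g).
Take 2.625 servings of hummus: uses 21 g fat, +7.9 g fiber (running total 36.9 g).
Greedy by best ratio exhausts the fat allowance optimally: 36.9 g.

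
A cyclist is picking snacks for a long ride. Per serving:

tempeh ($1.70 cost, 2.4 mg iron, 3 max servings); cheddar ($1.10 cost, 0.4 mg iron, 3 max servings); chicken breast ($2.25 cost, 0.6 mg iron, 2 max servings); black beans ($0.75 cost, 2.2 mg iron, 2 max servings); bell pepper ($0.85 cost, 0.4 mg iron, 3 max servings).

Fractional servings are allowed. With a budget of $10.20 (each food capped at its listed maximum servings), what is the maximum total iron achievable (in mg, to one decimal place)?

Iron per dollar: black beans 2.933, tempeh 1.412, bell pepper 0.4706, cheddar 0.3636, chicken breast 0.2667.
Take 2 servings of black beans: spends $1.50, +4.4 mg iron (running total 4.4 mg).
Take 3 servings of tempeh: spends $5.10, +7.2 mg iron (running total 11.6 mg).
Take 3 servings of bell pepper: spends $2.55, +1.2 mg iron (running total 12.8 mg).
Take 0.9545 servings of cheddar: spends $1.05, +0.4 mg iron (running total 13.2 mg).
Greedy by best ratio exhausts the cost allowance optimally: 13.2 mg.

13.2 mg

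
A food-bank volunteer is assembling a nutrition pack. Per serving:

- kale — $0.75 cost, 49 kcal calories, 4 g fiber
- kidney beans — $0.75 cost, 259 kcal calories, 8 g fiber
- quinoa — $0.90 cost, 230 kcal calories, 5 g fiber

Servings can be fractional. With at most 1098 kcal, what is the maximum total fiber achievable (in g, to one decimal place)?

Fiber per kcal: kale 0.08163, kidney beans 0.03089, quinoa 0.02174.
With no serving limits, spend the whole calories allowance on kale: 1098 kcal / 49 kcal × 4 g = 89.6 g.

89.6 g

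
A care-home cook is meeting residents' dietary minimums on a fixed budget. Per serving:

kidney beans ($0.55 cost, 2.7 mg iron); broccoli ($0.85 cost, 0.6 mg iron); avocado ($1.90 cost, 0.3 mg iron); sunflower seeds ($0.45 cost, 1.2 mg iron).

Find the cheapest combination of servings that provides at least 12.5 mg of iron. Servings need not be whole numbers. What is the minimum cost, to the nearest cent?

$2.55

Cost per mg of iron: kidney beans $0.2037, sunflower seeds $0.3750, broccoli $1.4167, avocado $6.3333.
With no serving limits, use only kidney beans: 12.5 mg / 2.7 mg = 4.63 servings × $0.55 = $2.55.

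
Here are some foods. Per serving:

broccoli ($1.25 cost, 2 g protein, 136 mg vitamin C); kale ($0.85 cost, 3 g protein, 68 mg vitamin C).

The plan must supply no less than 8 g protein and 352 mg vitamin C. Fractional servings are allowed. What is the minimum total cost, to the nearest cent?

$3.55

Minimising a linear cost over {protein ≥ 8, vitamin C ≥ 352, servings ≥ 0} — the optimum is at a vertex, using one or two foods.
broccoli only: max(8/2, 352/136) = 4 servings → $5.00.
kale only: max(8/3, 352/68) = 5.176 servings → $4.40.
broccoli + kale with both tight: 1.882 servings and 1.412 servings → $3.55.
The minimum over all feasible corners is $3.55.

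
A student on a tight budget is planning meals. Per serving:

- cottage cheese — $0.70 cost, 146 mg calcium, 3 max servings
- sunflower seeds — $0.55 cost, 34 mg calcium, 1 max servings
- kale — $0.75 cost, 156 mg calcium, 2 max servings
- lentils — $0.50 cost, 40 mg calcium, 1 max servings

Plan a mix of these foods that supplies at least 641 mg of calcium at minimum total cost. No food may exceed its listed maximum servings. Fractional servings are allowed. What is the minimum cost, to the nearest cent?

$3.08

Cost per mg of calcium: cottage cheese $0.0048, kale $0.0048, lentils $0.0125, sunflower seeds $0.0162.
Take 3 servings of cottage cheese: +438.0 mg calcium for $2.10 (total $2.10, still need 203.0 mg).
Take 1.301 servings of kale: +203.0 mg calcium for $0.98 (total $3.08, still need 0.0 mg).
Filling from the cheapest source first is optimal under one linear minimum: $3.08.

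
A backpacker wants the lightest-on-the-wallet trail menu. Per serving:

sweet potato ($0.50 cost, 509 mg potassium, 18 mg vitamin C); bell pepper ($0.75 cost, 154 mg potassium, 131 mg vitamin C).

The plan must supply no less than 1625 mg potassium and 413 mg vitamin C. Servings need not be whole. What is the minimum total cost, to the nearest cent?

$3.29

Minimising a linear cost over {potassium ≥ 1625, vitamin C ≥ 413, servings ≥ 0} — the optimum is at a vertex, using one or two foods.
sweet potato only: max(1625/509, 413/18) = 22.94 servings → $11.47.
bell pepper only: max(1625/154, 413/131) = 10.55 servings → $7.91.
sweet potato + bell pepper with both tight: 2.336 servings and 2.832 servings → $3.29.
So the least-cost plan costs $3.29.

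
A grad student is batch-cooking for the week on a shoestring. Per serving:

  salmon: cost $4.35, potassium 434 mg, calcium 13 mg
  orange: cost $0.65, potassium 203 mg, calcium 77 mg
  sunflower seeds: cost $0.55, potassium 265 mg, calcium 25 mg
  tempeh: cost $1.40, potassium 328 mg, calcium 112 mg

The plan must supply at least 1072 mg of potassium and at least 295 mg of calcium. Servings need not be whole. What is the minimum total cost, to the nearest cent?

$2.99

This is a tiny linear program; its minimum lies at a vertex of the feasible set. List the vertices and price them.
salmon only: max(1072/434, 295/13) = 22.69 servings → $98.71.
orange only: max(1072/203, 295/77) = 5.281 servings → $3.43.
sunflower seeds only: max(1072/265, 295/25) = 11.8 servings → $6.49.
tempeh only: max(1072/328, 295/112) = 3.268 servings → $4.58.
salmon + orange with both tight: 0.7362 servings and 3.707 servings → $5.61.
salmon + sunflower seeds: intersection lies outside the first quadrant.
salmon + tempeh with both tight: 0.5255 servings and 2.573 servings → $5.89.
orange + sunflower seeds with both tight: 3.351 servings and 1.478 servings → $2.99.
orange + tempeh: intersection lies outside the first quadrant.
sunflower seeds + tempeh with both tight: 1.085 servings and 2.392 servings → $3.95.
So the least-cost plan costs $2.99.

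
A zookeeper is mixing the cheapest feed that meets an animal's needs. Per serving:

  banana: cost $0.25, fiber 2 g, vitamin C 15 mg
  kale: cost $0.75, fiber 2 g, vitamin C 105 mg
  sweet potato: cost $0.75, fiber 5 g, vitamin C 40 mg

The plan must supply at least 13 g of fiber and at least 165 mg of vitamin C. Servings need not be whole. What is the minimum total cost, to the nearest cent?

$2.00

Compare the cost at each extreme point of the feasible region.
banana only: max(13/2, 165/15) = 11 servings → $2.75.
kale only: max(13/2, 165/105) = 6.5 servings → $4.88.
sweet potato only: max(13/5, 165/40) = 4.125 servings → $3.09.
banana + kale with both tight: 5.75 servings and 0.75 servings → $2.00.
banana + sweet potato: the both-tight solution has a negative serving — not a feasible corner.
kale + sweet potato with both tight: 0.6854 servings and 2.326 servings → $2.26.
Cheapest feasible corner: $2.00.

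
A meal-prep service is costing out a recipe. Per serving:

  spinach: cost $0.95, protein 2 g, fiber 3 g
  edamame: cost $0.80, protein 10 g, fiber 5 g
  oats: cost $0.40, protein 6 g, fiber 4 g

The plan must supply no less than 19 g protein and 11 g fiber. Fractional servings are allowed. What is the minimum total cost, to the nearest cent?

$1.27

At the optimum either one food covers both requirements or two foods hit both targets exactly; no other combination can be cheaper.
spinach only: max(19/2, 11/3) = 9.5 servings → $9.03.
edamame only: max(19/10, 11/5) = 2.2 servings → $1.76.
oats only: max(19/6, 11/4) = 3.167 servings → $1.27.
spinach + edamame with both tight: 0.75 servings and 1.75 servings → $2.11.
spinach + oats: intersection lies outside the first quadrant.
edamame + oats with both tight: 1 serving and 1.5 servings → $1.40.
The minimum over all feasible corners is $1.27.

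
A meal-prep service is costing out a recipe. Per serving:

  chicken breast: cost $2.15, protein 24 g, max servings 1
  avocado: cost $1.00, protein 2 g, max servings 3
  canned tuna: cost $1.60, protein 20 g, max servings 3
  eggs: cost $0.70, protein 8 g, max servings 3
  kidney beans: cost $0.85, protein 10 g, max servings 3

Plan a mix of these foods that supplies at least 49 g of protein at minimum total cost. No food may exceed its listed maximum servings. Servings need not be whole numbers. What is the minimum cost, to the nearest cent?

Cost per g of protein: canned tuna $0.0800, kidney beans $0.0850, eggs $0.0875, chicken breast $0.0896, avocado $0.5000.
Take 2.45 servings of canned tuna: +49.0 g protein for $3.92 (total $3.92, still need 0.0 g).
Filling from the cheapest source first is optimal under one linear minimum: $3.92.

$3.92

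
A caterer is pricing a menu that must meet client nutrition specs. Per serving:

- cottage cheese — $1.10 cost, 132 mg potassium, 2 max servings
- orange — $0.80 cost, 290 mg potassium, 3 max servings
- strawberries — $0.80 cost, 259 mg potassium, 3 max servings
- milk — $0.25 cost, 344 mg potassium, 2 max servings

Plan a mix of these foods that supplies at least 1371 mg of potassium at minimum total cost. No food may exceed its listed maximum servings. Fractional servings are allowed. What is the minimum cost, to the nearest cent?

Cost per mg of potassium: milk $0.0007, orange $0.0028, strawberries $0.0031, cottage cheese $0.0083.
Take 2 servings of milk: +688.0 mg potassium for $0.50 (total $0.50, still need 683.0 mg).
Take 2.355 servings of orange: +683.0 mg potassium for $1.88 (total $2.38, still need 0.0 mg).
Filling from the cheapest source first is optimal under one linear minimum: $2.38.

$2.38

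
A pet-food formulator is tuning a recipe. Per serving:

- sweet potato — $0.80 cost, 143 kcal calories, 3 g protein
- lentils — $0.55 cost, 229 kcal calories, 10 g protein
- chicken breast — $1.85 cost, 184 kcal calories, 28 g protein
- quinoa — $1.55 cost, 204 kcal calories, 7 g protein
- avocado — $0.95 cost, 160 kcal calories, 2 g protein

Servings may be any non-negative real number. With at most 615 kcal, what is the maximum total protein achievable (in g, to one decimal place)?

93.6 g

Protein per kcal: chicken breast 0.1522, lentils 0.04367, quinoa 0.03431, sweet potato 0.02098, avocado 0.0125.
With no serving limits, spend the whole calories allowance on chicken breast: 615 kcal / 184 kcal × 28 g = 93.6 g.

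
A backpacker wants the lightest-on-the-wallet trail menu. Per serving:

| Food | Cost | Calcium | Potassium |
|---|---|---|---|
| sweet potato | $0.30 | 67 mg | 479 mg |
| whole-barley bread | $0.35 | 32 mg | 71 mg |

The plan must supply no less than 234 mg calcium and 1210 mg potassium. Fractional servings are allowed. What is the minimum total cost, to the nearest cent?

$1.05

Two binding constraints pin down two serving amounts, so the optimal mix uses at most two foods. The candidates are each food alone (scaled to the tighter of calcium/potassium) and each pair with both constraints tight.
sweet potato only: max(234/67, 1210/479) = 3.493 servings → $1.05.
whole-barley bread only: max(234/32, 1210/71) = 17.04 servings → $5.96.
sweet potato + whole-barley bread with both tight: 2.091 servings and 2.934 servings → $1.65.
So the least-cost plan costs $1.05.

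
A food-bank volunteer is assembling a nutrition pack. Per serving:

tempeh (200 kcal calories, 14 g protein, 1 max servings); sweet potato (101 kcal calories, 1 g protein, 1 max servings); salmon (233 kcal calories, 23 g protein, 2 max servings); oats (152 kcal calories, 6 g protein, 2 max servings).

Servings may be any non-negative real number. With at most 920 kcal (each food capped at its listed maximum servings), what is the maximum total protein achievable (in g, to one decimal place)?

70.0 g

Protein per kcal: salmon 0.09871, tempeh 0.07, oats 0.03947, sweet potato 0.009901.
Take 2 servings of salmon: uses 466 kcal, +46.0 g protein (running total 46.0 g).
Take 1 serving of tempeh: uses 200 kcal, +14.0 g protein (running total 60.0 g).
Take 1.671 servings of oats: uses 254 kcal, +10.0 g protein (running total 70.0 g).
Greedy by best ratio exhausts the calories allowance optimally: 70.0 g.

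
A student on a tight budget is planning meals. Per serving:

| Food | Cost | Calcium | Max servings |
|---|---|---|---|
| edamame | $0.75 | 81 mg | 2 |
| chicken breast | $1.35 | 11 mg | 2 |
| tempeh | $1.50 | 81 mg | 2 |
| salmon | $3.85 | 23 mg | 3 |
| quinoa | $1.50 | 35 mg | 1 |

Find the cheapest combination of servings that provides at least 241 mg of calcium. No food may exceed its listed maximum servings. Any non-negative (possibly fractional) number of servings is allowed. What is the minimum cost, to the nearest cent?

Cost per mg of calcium: edamame $0.0093, tempeh $0.0185, quinoa $0.0429, chicken breast $0.1227, salmon $0.1674.
Take 2 servings of edamame: +162.0 mg calcium for $1.50 (total $1.50, still need 79.0 mg).
Take 0.9753 servings of tempeh: +79.0 mg calcium for $1.46 (total $2.96, still need 0.0 mg).
Greedy by cheapest-per-mg is optimal for a single linear constraint, so the minimum cost is $2.96.

$2.96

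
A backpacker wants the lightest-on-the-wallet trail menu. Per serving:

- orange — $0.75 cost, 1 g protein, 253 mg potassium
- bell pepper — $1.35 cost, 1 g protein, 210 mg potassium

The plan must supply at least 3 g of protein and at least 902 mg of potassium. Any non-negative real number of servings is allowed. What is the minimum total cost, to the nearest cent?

With two linear requirements the optimum uses one or two foods; enumerate the corners.
orange only: max(3/1, 902/253) = 3.565 servings → $2.67.
bell pepper only: max(3/1, 902/210) = 4.295 servings → $5.80.
orange + bell pepper: intersection lies outside the first quadrant.
The minimum over all feasible corners is $2.67.

$2.67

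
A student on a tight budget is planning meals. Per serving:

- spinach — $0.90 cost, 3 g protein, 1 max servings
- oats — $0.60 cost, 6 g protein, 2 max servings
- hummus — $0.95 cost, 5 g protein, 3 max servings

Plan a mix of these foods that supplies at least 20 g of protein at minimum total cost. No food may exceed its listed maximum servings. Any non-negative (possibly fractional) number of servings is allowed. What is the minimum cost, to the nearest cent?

Cost per g of protein: oats $0.1000, hummus $0.1900, spinach $0.3000.
Take 2 servings of oats: +12.0 g protein for $1.20 (total $1.20, still need 8.0 g).
Take 1.6 servings of hummus: +8.0 g protein for $1.52 (total $2.72, still need 0.0 g).
Filling from the cheapest source first is optimal under one linear minimum: $2.72.

$2.72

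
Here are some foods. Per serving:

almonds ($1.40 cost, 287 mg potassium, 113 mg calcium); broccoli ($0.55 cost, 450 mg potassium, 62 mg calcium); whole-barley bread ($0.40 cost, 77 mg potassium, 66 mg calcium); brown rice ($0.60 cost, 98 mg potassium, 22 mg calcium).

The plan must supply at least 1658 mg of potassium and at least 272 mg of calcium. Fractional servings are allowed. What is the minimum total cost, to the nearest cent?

This is a tiny linear program; its minimum lies at a vertex of the feasible set. List the vertices and price them.
almonds only: max(1658/287, 272/113) = 5.777 servings → $8.09.
broccoli only: max(1658/450, 272/62) = 4.387 servings → $2.41.
whole-barley bread only: max(1658/77, 272/66) = 21.53 servings → $8.61.
brown rice only: max(1658/98, 272/22) = 16.92 servings → $10.15.
almonds + broccoli with both tight: 0.5931 servings and 3.306 servings → $2.65.
almonds + whole-barley bread with both targets exact would need a negative amount; discard.
almonds + brown rice: intersection lies outside the first quadrant.
broccoli + whole-barley bread with both tight: 3.55 servings and 0.7865 servings → $2.27.
broccoli + brown rice with both tight: 2.568 servings and 5.127 servings → $4.49.
whole-barley bread + brown rice: intersection lies outside the first quadrant.
So the least-cost plan costs $2.27.

$2.27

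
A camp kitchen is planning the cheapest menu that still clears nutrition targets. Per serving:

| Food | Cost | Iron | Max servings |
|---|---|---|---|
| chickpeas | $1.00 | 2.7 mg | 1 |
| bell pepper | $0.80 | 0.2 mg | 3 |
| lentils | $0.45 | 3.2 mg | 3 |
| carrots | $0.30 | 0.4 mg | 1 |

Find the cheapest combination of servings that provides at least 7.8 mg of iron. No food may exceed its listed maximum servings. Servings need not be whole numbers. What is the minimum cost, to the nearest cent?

$1.10

Cost per mg of iron: lentils $0.1406, chickpeas $0.3704, carrots $0.7500, bell pepper $4.0000.
Take 2.438 servings of lentils: +7.8 mg iron for $1.10 (total $1.10, still need 0.0 mg).
Filling from the cheapest source first is optimal under one linear minimum: $1.10.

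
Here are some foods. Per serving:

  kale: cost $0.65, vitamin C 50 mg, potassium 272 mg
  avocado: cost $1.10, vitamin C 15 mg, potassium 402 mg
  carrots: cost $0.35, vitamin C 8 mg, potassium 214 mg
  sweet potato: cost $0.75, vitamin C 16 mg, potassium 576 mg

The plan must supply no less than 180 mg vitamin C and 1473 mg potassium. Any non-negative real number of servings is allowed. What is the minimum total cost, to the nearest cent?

$2.89

Two binding constraints pin down two serving amounts, so the optimal mix uses at most two foods. The candidates are each food alone (scaled to the tighter of vitamin C/potassium) and each pair with both constraints tight.
kale only: max(180/50, 1473/272) = 5.415 servings → $3.52.
avocado only: max(180/15, 1473/402) = 12 servings → $13.20.
carrots only: max(180/8, 1473/214) = 22.5 servings → $7.88.
sweet potato only: max(180/16, 1473/576) = 11.25 servings → $8.44.
kale + avocado with both tight: 3.138 servings and 1.541 servings → $3.73.
kale + carrots with both tight: 3.137 servings and 2.897 servings → $3.05.
kale + sweet potato with both tight: 3.277 servings and 1.01 servings → $2.89.
avocado + carrots: intersection lies outside the first quadrant.
avocado + sweet potato: intersection lies outside the first quadrant.
carrots + sweet potato with both targets exact would need a negative amount; discard.
So the least-cost plan costs $2.89.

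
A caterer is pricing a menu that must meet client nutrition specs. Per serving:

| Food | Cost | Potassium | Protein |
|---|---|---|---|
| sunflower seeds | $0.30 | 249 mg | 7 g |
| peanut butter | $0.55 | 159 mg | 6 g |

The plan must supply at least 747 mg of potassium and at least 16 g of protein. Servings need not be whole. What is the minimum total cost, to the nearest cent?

An LP optimum is at a vertex; with two nutrient constraints at most two foods are used. Check each candidate.
sunflower seeds only: max(747/249, 16/7) = 3 servings → $0.90.
peanut butter only: max(747/159, 16/6) = 4.698 servings → $2.58.
sunflower seeds + peanut butter with both targets exact would need a negative amount; discard.
So the least-cost plan costs $0.90.

$0.90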